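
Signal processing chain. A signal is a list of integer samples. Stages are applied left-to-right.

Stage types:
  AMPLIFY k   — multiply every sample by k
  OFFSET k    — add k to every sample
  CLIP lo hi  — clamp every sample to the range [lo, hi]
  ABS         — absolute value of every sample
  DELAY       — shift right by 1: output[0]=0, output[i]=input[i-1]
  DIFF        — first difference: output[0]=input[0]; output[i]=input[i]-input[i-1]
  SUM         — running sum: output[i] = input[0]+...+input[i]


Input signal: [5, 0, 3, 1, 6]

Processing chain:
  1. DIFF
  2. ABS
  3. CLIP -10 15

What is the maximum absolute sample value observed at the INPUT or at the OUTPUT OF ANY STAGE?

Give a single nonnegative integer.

Input: [5, 0, 3, 1, 6] (max |s|=6)
Stage 1 (DIFF): s[0]=5, 0-5=-5, 3-0=3, 1-3=-2, 6-1=5 -> [5, -5, 3, -2, 5] (max |s|=5)
Stage 2 (ABS): |5|=5, |-5|=5, |3|=3, |-2|=2, |5|=5 -> [5, 5, 3, 2, 5] (max |s|=5)
Stage 3 (CLIP -10 15): clip(5,-10,15)=5, clip(5,-10,15)=5, clip(3,-10,15)=3, clip(2,-10,15)=2, clip(5,-10,15)=5 -> [5, 5, 3, 2, 5] (max |s|=5)
Overall max amplitude: 6

Answer: 6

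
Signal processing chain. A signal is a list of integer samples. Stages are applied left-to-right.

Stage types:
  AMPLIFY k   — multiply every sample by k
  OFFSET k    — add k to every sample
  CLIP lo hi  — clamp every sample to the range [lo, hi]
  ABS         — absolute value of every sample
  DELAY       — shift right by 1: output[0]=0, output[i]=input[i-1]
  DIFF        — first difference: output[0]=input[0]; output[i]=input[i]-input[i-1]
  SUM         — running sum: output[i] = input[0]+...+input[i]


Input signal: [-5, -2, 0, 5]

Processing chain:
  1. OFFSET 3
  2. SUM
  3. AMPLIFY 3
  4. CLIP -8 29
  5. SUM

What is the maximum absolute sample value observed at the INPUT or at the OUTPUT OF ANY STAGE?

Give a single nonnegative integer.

Input: [-5, -2, 0, 5] (max |s|=5)
Stage 1 (OFFSET 3): -5+3=-2, -2+3=1, 0+3=3, 5+3=8 -> [-2, 1, 3, 8] (max |s|=8)
Stage 2 (SUM): sum[0..0]=-2, sum[0..1]=-1, sum[0..2]=2, sum[0..3]=10 -> [-2, -1, 2, 10] (max |s|=10)
Stage 3 (AMPLIFY 3): -2*3=-6, -1*3=-3, 2*3=6, 10*3=30 -> [-6, -3, 6, 30] (max |s|=30)
Stage 4 (CLIP -8 29): clip(-6,-8,29)=-6, clip(-3,-8,29)=-3, clip(6,-8,29)=6, clip(30,-8,29)=29 -> [-6, -3, 6, 29] (max |s|=29)
Stage 5 (SUM): sum[0..0]=-6, sum[0..1]=-9, sum[0..2]=-3, sum[0..3]=26 -> [-6, -9, -3, 26] (max |s|=26)
Overall max amplitude: 30

Answer: 30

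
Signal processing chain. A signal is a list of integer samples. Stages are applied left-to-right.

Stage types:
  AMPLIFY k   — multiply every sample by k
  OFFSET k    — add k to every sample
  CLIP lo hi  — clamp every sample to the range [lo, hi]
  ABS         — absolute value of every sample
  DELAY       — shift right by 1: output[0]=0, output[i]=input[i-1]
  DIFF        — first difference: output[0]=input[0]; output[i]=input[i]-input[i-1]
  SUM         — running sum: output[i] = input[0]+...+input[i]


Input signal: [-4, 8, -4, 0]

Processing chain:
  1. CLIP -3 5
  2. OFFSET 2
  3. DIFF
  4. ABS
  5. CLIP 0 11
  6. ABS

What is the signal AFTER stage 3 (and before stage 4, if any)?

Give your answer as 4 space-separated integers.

Input: [-4, 8, -4, 0]
Stage 1 (CLIP -3 5): clip(-4,-3,5)=-3, clip(8,-3,5)=5, clip(-4,-3,5)=-3, clip(0,-3,5)=0 -> [-3, 5, -3, 0]
Stage 2 (OFFSET 2): -3+2=-1, 5+2=7, -3+2=-1, 0+2=2 -> [-1, 7, -1, 2]
Stage 3 (DIFF): s[0]=-1, 7--1=8, -1-7=-8, 2--1=3 -> [-1, 8, -8, 3]

Answer: -1 8 -8 3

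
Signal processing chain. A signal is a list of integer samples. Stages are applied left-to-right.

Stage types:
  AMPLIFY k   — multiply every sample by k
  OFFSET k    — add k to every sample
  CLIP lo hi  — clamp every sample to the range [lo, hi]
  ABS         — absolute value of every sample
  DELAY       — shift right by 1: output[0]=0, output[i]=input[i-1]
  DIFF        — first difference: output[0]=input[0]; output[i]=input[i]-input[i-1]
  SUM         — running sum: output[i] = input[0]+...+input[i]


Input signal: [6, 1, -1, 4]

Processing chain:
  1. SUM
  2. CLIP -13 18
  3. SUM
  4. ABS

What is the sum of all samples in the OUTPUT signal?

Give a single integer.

Input: [6, 1, -1, 4]
Stage 1 (SUM): sum[0..0]=6, sum[0..1]=7, sum[0..2]=6, sum[0..3]=10 -> [6, 7, 6, 10]
Stage 2 (CLIP -13 18): clip(6,-13,18)=6, clip(7,-13,18)=7, clip(6,-13,18)=6, clip(10,-13,18)=10 -> [6, 7, 6, 10]
Stage 3 (SUM): sum[0..0]=6, sum[0..1]=13, sum[0..2]=19, sum[0..3]=29 -> [6, 13, 19, 29]
Stage 4 (ABS): |6|=6, |13|=13, |19|=19, |29|=29 -> [6, 13, 19, 29]
Output sum: 67

Answer: 67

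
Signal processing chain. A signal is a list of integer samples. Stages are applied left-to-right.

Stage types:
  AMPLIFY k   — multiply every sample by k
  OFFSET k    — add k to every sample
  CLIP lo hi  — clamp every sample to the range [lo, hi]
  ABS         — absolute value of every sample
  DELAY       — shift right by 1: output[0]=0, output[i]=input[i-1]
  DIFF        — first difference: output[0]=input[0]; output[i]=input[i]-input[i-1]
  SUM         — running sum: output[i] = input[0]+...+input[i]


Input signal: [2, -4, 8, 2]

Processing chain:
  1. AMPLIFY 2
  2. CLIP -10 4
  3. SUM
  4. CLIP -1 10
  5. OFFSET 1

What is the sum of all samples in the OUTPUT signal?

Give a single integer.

Input: [2, -4, 8, 2]
Stage 1 (AMPLIFY 2): 2*2=4, -4*2=-8, 8*2=16, 2*2=4 -> [4, -8, 16, 4]
Stage 2 (CLIP -10 4): clip(4,-10,4)=4, clip(-8,-10,4)=-8, clip(16,-10,4)=4, clip(4,-10,4)=4 -> [4, -8, 4, 4]
Stage 3 (SUM): sum[0..0]=4, sum[0..1]=-4, sum[0..2]=0, sum[0..3]=4 -> [4, -4, 0, 4]
Stage 4 (CLIP -1 10): clip(4,-1,10)=4, clip(-4,-1,10)=-1, clip(0,-1,10)=0, clip(4,-1,10)=4 -> [4, -1, 0, 4]
Stage 5 (OFFSET 1): 4+1=5, -1+1=0, 0+1=1, 4+1=5 -> [5, 0, 1, 5]
Output sum: 11

Answer: 11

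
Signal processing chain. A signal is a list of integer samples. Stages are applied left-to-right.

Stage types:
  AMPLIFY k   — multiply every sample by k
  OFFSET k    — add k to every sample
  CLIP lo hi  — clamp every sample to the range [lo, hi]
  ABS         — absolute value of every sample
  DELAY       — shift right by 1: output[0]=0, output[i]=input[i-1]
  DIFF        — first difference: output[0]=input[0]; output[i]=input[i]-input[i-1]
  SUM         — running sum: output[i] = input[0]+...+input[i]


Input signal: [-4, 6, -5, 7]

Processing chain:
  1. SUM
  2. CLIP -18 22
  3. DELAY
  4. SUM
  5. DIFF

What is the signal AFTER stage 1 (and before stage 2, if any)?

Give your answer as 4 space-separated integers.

Input: [-4, 6, -5, 7]
Stage 1 (SUM): sum[0..0]=-4, sum[0..1]=2, sum[0..2]=-3, sum[0..3]=4 -> [-4, 2, -3, 4]

Answer: -4 2 -3 4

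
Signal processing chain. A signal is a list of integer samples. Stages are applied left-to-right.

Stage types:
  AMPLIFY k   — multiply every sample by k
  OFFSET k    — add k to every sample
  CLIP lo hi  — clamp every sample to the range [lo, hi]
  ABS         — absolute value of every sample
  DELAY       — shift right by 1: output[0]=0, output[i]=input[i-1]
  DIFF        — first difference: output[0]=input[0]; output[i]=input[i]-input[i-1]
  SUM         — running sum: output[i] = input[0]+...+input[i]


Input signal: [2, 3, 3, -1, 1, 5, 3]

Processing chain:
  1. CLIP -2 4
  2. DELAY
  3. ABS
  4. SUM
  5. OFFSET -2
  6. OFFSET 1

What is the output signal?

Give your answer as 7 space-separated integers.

Input: [2, 3, 3, -1, 1, 5, 3]
Stage 1 (CLIP -2 4): clip(2,-2,4)=2, clip(3,-2,4)=3, clip(3,-2,4)=3, clip(-1,-2,4)=-1, clip(1,-2,4)=1, clip(5,-2,4)=4, clip(3,-2,4)=3 -> [2, 3, 3, -1, 1, 4, 3]
Stage 2 (DELAY): [0, 2, 3, 3, -1, 1, 4] = [0, 2, 3, 3, -1, 1, 4] -> [0, 2, 3, 3, -1, 1, 4]
Stage 3 (ABS): |0|=0, |2|=2, |3|=3, |3|=3, |-1|=1, |1|=1, |4|=4 -> [0, 2, 3, 3, 1, 1, 4]
Stage 4 (SUM): sum[0..0]=0, sum[0..1]=2, sum[0..2]=5, sum[0..3]=8, sum[0..4]=9, sum[0..5]=10, sum[0..6]=14 -> [0, 2, 5, 8, 9, 10, 14]
Stage 5 (OFFSET -2): 0+-2=-2, 2+-2=0, 5+-2=3, 8+-2=6, 9+-2=7, 10+-2=8, 14+-2=12 -> [-2, 0, 3, 6, 7, 8, 12]
Stage 6 (OFFSET 1): -2+1=-1, 0+1=1, 3+1=4, 6+1=7, 7+1=8, 8+1=9, 12+1=13 -> [-1, 1, 4, 7, 8, 9, 13]

Answer: -1 1 4 7 8 9 13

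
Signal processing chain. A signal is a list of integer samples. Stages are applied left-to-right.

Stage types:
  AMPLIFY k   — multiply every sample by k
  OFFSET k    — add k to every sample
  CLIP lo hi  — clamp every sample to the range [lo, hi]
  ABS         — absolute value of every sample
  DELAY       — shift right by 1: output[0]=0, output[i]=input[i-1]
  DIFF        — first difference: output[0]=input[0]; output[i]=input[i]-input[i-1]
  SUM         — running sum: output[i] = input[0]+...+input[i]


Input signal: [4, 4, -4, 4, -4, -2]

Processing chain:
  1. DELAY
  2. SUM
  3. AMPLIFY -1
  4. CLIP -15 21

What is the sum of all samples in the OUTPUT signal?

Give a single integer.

Input: [4, 4, -4, 4, -4, -2]
Stage 1 (DELAY): [0, 4, 4, -4, 4, -4] = [0, 4, 4, -4, 4, -4] -> [0, 4, 4, -4, 4, -4]
Stage 2 (SUM): sum[0..0]=0, sum[0..1]=4, sum[0..2]=8, sum[0..3]=4, sum[0..4]=8, sum[0..5]=4 -> [0, 4, 8, 4, 8, 4]
Stage 3 (AMPLIFY -1): 0*-1=0, 4*-1=-4, 8*-1=-8, 4*-1=-4, 8*-1=-8, 4*-1=-4 -> [0, -4, -8, -4, -8, -4]
Stage 4 (CLIP -15 21): clip(0,-15,21)=0, clip(-4,-15,21)=-4, clip(-8,-15,21)=-8, clip(-4,-15,21)=-4, clip(-8,-15,21)=-8, clip(-4,-15,21)=-4 -> [0, -4, -8, -4, -8, -4]
Output sum: -28

Answer: -28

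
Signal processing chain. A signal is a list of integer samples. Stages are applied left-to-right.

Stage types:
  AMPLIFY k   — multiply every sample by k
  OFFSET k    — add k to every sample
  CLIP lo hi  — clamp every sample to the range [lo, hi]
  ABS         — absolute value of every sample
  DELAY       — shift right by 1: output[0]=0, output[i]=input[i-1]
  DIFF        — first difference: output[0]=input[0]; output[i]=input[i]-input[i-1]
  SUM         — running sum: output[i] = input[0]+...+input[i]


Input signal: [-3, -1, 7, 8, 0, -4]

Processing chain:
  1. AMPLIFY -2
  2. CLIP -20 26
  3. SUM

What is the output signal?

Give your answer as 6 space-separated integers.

Input: [-3, -1, 7, 8, 0, -4]
Stage 1 (AMPLIFY -2): -3*-2=6, -1*-2=2, 7*-2=-14, 8*-2=-16, 0*-2=0, -4*-2=8 -> [6, 2, -14, -16, 0, 8]
Stage 2 (CLIP -20 26): clip(6,-20,26)=6, clip(2,-20,26)=2, clip(-14,-20,26)=-14, clip(-16,-20,26)=-16, clip(0,-20,26)=0, clip(8,-20,26)=8 -> [6, 2, -14, -16, 0, 8]
Stage 3 (SUM): sum[0..0]=6, sum[0..1]=8, sum[0..2]=-6, sum[0..3]=-22, sum[0..4]=-22, sum[0..5]=-14 -> [6, 8, -6, -22, -22, -14]

Answer: 6 8 -6 -22 -22 -14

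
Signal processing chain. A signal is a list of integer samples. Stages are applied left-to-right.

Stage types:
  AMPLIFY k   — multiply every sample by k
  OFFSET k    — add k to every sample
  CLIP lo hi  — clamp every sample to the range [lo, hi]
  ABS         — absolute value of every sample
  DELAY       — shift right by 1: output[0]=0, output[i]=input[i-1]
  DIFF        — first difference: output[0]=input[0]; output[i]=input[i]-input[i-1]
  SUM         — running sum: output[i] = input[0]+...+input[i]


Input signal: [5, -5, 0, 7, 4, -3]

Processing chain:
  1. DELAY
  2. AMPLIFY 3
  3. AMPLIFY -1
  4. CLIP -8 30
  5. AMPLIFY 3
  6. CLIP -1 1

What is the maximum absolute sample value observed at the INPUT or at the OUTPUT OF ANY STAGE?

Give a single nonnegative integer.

Answer: 45

Derivation:
Input: [5, -5, 0, 7, 4, -3] (max |s|=7)
Stage 1 (DELAY): [0, 5, -5, 0, 7, 4] = [0, 5, -5, 0, 7, 4] -> [0, 5, -5, 0, 7, 4] (max |s|=7)
Stage 2 (AMPLIFY 3): 0*3=0, 5*3=15, -5*3=-15, 0*3=0, 7*3=21, 4*3=12 -> [0, 15, -15, 0, 21, 12] (max |s|=21)
Stage 3 (AMPLIFY -1): 0*-1=0, 15*-1=-15, -15*-1=15, 0*-1=0, 21*-1=-21, 12*-1=-12 -> [0, -15, 15, 0, -21, -12] (max |s|=21)
Stage 4 (CLIP -8 30): clip(0,-8,30)=0, clip(-15,-8,30)=-8, clip(15,-8,30)=15, clip(0,-8,30)=0, clip(-21,-8,30)=-8, clip(-12,-8,30)=-8 -> [0, -8, 15, 0, -8, -8] (max |s|=15)
Stage 5 (AMPLIFY 3): 0*3=0, -8*3=-24, 15*3=45, 0*3=0, -8*3=-24, -8*3=-24 -> [0, -24, 45, 0, -24, -24] (max |s|=45)
Stage 6 (CLIP -1 1): clip(0,-1,1)=0, clip(-24,-1,1)=-1, clip(45,-1,1)=1, clip(0,-1,1)=0, clip(-24,-1,1)=-1, clip(-24,-1,1)=-1 -> [0, -1, 1, 0, -1, -1] (max |s|=1)
Overall max amplitude: 45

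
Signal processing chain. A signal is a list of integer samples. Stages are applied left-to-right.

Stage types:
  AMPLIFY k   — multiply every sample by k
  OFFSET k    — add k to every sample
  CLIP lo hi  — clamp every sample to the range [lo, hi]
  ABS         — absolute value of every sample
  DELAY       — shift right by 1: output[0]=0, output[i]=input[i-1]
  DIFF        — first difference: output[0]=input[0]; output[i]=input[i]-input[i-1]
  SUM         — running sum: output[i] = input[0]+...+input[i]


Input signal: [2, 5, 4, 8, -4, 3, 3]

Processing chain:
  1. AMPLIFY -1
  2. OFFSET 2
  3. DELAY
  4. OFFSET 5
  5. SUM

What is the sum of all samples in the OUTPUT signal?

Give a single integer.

Input: [2, 5, 4, 8, -4, 3, 3]
Stage 1 (AMPLIFY -1): 2*-1=-2, 5*-1=-5, 4*-1=-4, 8*-1=-8, -4*-1=4, 3*-1=-3, 3*-1=-3 -> [-2, -5, -4, -8, 4, -3, -3]
Stage 2 (OFFSET 2): -2+2=0, -5+2=-3, -4+2=-2, -8+2=-6, 4+2=6, -3+2=-1, -3+2=-1 -> [0, -3, -2, -6, 6, -1, -1]
Stage 3 (DELAY): [0, 0, -3, -2, -6, 6, -1] = [0, 0, -3, -2, -6, 6, -1] -> [0, 0, -3, -2, -6, 6, -1]
Stage 4 (OFFSET 5): 0+5=5, 0+5=5, -3+5=2, -2+5=3, -6+5=-1, 6+5=11, -1+5=4 -> [5, 5, 2, 3, -1, 11, 4]
Stage 5 (SUM): sum[0..0]=5, sum[0..1]=10, sum[0..2]=12, sum[0..3]=15, sum[0..4]=14, sum[0..5]=25, sum[0..6]=29 -> [5, 10, 12, 15, 14, 25, 29]
Output sum: 110

Answer: 110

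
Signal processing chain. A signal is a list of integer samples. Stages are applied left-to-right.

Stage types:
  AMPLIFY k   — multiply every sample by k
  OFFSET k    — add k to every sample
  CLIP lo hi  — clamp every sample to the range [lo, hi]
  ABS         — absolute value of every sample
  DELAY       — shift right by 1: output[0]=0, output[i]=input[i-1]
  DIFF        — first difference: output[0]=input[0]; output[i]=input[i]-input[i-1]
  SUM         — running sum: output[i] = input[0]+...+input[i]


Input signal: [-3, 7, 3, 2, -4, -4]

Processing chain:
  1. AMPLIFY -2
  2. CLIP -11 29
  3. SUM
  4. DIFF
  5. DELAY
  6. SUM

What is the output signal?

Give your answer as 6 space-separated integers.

Answer: 0 6 -5 -11 -15 -7

Derivation:
Input: [-3, 7, 3, 2, -4, -4]
Stage 1 (AMPLIFY -2): -3*-2=6, 7*-2=-14, 3*-2=-6, 2*-2=-4, -4*-2=8, -4*-2=8 -> [6, -14, -6, -4, 8, 8]
Stage 2 (CLIP -11 29): clip(6,-11,29)=6, clip(-14,-11,29)=-11, clip(-6,-11,29)=-6, clip(-4,-11,29)=-4, clip(8,-11,29)=8, clip(8,-11,29)=8 -> [6, -11, -6, -4, 8, 8]
Stage 3 (SUM): sum[0..0]=6, sum[0..1]=-5, sum[0..2]=-11, sum[0..3]=-15, sum[0..4]=-7, sum[0..5]=1 -> [6, -5, -11, -15, -7, 1]
Stage 4 (DIFF): s[0]=6, -5-6=-11, -11--5=-6, -15--11=-4, -7--15=8, 1--7=8 -> [6, -11, -6, -4, 8, 8]
Stage 5 (DELAY): [0, 6, -11, -6, -4, 8] = [0, 6, -11, -6, -4, 8] -> [0, 6, -11, -6, -4, 8]
Stage 6 (SUM): sum[0..0]=0, sum[0..1]=6, sum[0..2]=-5, sum[0..3]=-11, sum[0..4]=-15, sum[0..5]=-7 -> [0, 6, -5, -11, -15, -7]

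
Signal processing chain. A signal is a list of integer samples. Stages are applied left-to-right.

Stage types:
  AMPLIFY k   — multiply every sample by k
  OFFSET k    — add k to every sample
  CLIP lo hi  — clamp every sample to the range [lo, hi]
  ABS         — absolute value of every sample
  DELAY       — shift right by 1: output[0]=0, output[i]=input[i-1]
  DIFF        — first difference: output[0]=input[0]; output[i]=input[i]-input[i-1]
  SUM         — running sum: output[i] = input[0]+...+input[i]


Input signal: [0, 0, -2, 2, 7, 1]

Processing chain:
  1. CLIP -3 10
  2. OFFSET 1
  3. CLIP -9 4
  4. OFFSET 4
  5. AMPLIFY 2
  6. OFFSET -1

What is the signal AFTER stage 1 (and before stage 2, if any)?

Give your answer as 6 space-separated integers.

Input: [0, 0, -2, 2, 7, 1]
Stage 1 (CLIP -3 10): clip(0,-3,10)=0, clip(0,-3,10)=0, clip(-2,-3,10)=-2, clip(2,-3,10)=2, clip(7,-3,10)=7, clip(1,-3,10)=1 -> [0, 0, -2, 2, 7, 1]

Answer: 0 0 -2 2 7 1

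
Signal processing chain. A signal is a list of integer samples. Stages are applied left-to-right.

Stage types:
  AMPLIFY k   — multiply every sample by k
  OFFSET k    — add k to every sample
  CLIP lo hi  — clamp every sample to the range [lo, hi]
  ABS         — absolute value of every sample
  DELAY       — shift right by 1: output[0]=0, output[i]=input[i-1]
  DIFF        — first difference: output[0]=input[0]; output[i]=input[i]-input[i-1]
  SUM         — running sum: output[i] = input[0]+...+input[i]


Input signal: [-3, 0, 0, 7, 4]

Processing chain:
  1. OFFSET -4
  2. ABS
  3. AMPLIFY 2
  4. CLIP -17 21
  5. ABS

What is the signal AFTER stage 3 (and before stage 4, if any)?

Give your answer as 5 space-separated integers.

Input: [-3, 0, 0, 7, 4]
Stage 1 (OFFSET -4): -3+-4=-7, 0+-4=-4, 0+-4=-4, 7+-4=3, 4+-4=0 -> [-7, -4, -4, 3, 0]
Stage 2 (ABS): |-7|=7, |-4|=4, |-4|=4, |3|=3, |0|=0 -> [7, 4, 4, 3, 0]
Stage 3 (AMPLIFY 2): 7*2=14, 4*2=8, 4*2=8, 3*2=6, 0*2=0 -> [14, 8, 8, 6, 0]

Answer: 14 8 8 6 0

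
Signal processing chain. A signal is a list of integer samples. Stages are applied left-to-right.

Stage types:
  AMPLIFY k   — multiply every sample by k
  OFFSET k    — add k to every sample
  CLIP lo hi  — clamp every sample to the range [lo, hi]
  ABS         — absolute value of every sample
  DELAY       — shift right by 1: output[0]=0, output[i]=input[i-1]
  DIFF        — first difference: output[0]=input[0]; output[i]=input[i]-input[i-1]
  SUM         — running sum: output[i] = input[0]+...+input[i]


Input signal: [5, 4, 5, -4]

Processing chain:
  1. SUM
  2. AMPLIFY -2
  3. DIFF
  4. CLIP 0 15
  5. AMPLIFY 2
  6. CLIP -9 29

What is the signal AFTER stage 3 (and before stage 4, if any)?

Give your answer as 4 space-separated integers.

Answer: -10 -8 -10 8

Derivation:
Input: [5, 4, 5, -4]
Stage 1 (SUM): sum[0..0]=5, sum[0..1]=9, sum[0..2]=14, sum[0..3]=10 -> [5, 9, 14, 10]
Stage 2 (AMPLIFY -2): 5*-2=-10, 9*-2=-18, 14*-2=-28, 10*-2=-20 -> [-10, -18, -28, -20]
Stage 3 (DIFF): s[0]=-10, -18--10=-8, -28--18=-10, -20--28=8 -> [-10, -8, -10, 8]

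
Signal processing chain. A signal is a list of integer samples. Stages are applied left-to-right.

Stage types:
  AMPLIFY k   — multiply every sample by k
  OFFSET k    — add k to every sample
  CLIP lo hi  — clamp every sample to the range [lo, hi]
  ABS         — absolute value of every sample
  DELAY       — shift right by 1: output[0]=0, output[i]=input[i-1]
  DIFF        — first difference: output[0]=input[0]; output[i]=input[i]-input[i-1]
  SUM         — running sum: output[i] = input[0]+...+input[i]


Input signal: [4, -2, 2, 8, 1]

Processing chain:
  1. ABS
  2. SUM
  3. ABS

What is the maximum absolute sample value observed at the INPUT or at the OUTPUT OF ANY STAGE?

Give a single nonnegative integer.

Input: [4, -2, 2, 8, 1] (max |s|=8)
Stage 1 (ABS): |4|=4, |-2|=2, |2|=2, |8|=8, |1|=1 -> [4, 2, 2, 8, 1] (max |s|=8)
Stage 2 (SUM): sum[0..0]=4, sum[0..1]=6, sum[0..2]=8, sum[0..3]=16, sum[0..4]=17 -> [4, 6, 8, 16, 17] (max |s|=17)
Stage 3 (ABS): |4|=4, |6|=6, |8|=8, |16|=16, |17|=17 -> [4, 6, 8, 16, 17] (max |s|=17)
Overall max amplitude: 17

Answer: 17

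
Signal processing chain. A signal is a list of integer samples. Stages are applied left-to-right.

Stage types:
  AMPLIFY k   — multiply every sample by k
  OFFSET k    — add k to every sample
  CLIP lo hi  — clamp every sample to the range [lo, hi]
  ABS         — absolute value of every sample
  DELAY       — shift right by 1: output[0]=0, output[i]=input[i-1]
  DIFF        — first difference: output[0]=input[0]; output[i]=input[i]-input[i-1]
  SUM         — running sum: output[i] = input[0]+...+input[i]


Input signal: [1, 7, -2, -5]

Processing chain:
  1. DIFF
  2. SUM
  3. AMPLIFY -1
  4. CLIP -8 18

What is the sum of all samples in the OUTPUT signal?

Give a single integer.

Answer: -1

Derivation:
Input: [1, 7, -2, -5]
Stage 1 (DIFF): s[0]=1, 7-1=6, -2-7=-9, -5--2=-3 -> [1, 6, -9, -3]
Stage 2 (SUM): sum[0..0]=1, sum[0..1]=7, sum[0..2]=-2, sum[0..3]=-5 -> [1, 7, -2, -5]
Stage 3 (AMPLIFY -1): 1*-1=-1, 7*-1=-7, -2*-1=2, -5*-1=5 -> [-1, -7, 2, 5]
Stage 4 (CLIP -8 18): clip(-1,-8,18)=-1, clip(-7,-8,18)=-7, clip(2,-8,18)=2, clip(5,-8,18)=5 -> [-1, -7, 2, 5]
Output sum: -1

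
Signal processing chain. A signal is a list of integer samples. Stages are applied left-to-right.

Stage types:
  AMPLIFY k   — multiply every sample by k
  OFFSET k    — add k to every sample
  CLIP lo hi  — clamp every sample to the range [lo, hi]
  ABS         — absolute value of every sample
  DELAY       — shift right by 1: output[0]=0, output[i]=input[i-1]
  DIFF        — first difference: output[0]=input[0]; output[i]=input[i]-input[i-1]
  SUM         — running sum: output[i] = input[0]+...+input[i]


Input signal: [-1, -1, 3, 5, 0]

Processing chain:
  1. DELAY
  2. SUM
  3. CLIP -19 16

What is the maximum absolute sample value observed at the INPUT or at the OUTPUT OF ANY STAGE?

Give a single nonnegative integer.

Input: [-1, -1, 3, 5, 0] (max |s|=5)
Stage 1 (DELAY): [0, -1, -1, 3, 5] = [0, -1, -1, 3, 5] -> [0, -1, -1, 3, 5] (max |s|=5)
Stage 2 (SUM): sum[0..0]=0, sum[0..1]=-1, sum[0..2]=-2, sum[0..3]=1, sum[0..4]=6 -> [0, -1, -2, 1, 6] (max |s|=6)
Stage 3 (CLIP -19 16): clip(0,-19,16)=0, clip(-1,-19,16)=-1, clip(-2,-19,16)=-2, clip(1,-19,16)=1, clip(6,-19,16)=6 -> [0, -1, -2, 1, 6] (max |s|=6)
Overall max amplitude: 6

Answer: 6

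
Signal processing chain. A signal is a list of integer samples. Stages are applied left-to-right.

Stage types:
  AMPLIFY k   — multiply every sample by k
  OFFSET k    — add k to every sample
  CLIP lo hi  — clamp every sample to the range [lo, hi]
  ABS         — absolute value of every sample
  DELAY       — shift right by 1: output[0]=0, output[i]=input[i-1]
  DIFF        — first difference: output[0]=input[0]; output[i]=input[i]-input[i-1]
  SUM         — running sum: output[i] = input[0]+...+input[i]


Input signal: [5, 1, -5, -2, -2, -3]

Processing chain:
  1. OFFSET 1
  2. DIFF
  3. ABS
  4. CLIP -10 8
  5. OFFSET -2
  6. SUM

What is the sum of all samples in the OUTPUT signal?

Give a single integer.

Answer: 48

Derivation:
Input: [5, 1, -5, -2, -2, -3]
Stage 1 (OFFSET 1): 5+1=6, 1+1=2, -5+1=-4, -2+1=-1, -2+1=-1, -3+1=-2 -> [6, 2, -4, -1, -1, -2]
Stage 2 (DIFF): s[0]=6, 2-6=-4, -4-2=-6, -1--4=3, -1--1=0, -2--1=-1 -> [6, -4, -6, 3, 0, -1]
Stage 3 (ABS): |6|=6, |-4|=4, |-6|=6, |3|=3, |0|=0, |-1|=1 -> [6, 4, 6, 3, 0, 1]
Stage 4 (CLIP -10 8): clip(6,-10,8)=6, clip(4,-10,8)=4, clip(6,-10,8)=6, clip(3,-10,8)=3, clip(0,-10,8)=0, clip(1,-10,8)=1 -> [6, 4, 6, 3, 0, 1]
Stage 5 (OFFSET -2): 6+-2=4, 4+-2=2, 6+-2=4, 3+-2=1, 0+-2=-2, 1+-2=-1 -> [4, 2, 4, 1, -2, -1]
Stage 6 (SUM): sum[0..0]=4, sum[0..1]=6, sum[0..2]=10, sum[0..3]=11, sum[0..4]=9, sum[0..5]=8 -> [4, 6, 10, 11, 9, 8]
Output sum: 48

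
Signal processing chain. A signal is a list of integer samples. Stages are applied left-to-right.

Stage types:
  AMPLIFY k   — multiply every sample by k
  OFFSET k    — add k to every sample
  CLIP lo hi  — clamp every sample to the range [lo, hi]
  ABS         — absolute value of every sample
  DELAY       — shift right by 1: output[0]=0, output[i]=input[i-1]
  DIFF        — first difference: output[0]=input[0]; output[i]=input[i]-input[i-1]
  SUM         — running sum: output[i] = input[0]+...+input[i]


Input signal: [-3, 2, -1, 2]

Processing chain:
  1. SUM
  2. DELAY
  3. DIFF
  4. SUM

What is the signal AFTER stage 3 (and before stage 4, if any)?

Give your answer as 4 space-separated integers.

Input: [-3, 2, -1, 2]
Stage 1 (SUM): sum[0..0]=-3, sum[0..1]=-1, sum[0..2]=-2, sum[0..3]=0 -> [-3, -1, -2, 0]
Stage 2 (DELAY): [0, -3, -1, -2] = [0, -3, -1, -2] -> [0, -3, -1, -2]
Stage 3 (DIFF): s[0]=0, -3-0=-3, -1--3=2, -2--1=-1 -> [0, -3, 2, -1]

Answer: 0 -3 2 -1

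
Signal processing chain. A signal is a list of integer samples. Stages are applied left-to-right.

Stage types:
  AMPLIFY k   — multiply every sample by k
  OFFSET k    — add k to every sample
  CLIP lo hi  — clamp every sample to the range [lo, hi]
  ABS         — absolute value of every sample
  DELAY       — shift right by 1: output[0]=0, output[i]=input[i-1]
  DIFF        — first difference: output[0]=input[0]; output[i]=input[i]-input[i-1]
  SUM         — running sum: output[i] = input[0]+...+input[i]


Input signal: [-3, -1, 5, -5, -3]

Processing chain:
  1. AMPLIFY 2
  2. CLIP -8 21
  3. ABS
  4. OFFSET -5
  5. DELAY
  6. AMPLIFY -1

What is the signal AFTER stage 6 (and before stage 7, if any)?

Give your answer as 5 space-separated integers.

Answer: 0 -1 3 -5 -3

Derivation:
Input: [-3, -1, 5, -5, -3]
Stage 1 (AMPLIFY 2): -3*2=-6, -1*2=-2, 5*2=10, -5*2=-10, -3*2=-6 -> [-6, -2, 10, -10, -6]
Stage 2 (CLIP -8 21): clip(-6,-8,21)=-6, clip(-2,-8,21)=-2, clip(10,-8,21)=10, clip(-10,-8,21)=-8, clip(-6,-8,21)=-6 -> [-6, -2, 10, -8, -6]
Stage 3 (ABS): |-6|=6, |-2|=2, |10|=10, |-8|=8, |-6|=6 -> [6, 2, 10, 8, 6]
Stage 4 (OFFSET -5): 6+-5=1, 2+-5=-3, 10+-5=5, 8+-5=3, 6+-5=1 -> [1, -3, 5, 3, 1]
Stage 5 (DELAY): [0, 1, -3, 5, 3] = [0, 1, -3, 5, 3] -> [0, 1, -3, 5, 3]
Stage 6 (AMPLIFY -1): 0*-1=0, 1*-1=-1, -3*-1=3, 5*-1=-5, 3*-1=-3 -> [0, -1, 3, -5, -3]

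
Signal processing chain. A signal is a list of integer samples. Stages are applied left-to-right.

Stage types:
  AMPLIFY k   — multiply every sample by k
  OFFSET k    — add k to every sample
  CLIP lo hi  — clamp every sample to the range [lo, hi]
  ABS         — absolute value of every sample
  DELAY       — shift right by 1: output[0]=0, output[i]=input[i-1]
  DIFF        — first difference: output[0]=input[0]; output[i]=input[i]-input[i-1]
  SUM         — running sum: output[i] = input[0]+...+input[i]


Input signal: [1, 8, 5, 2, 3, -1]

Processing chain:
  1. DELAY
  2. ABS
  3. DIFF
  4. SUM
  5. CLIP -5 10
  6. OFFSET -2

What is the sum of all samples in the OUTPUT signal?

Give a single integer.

Answer: 7

Derivation:
Input: [1, 8, 5, 2, 3, -1]
Stage 1 (DELAY): [0, 1, 8, 5, 2, 3] = [0, 1, 8, 5, 2, 3] -> [0, 1, 8, 5, 2, 3]
Stage 2 (ABS): |0|=0, |1|=1, |8|=8, |5|=5, |2|=2, |3|=3 -> [0, 1, 8, 5, 2, 3]
Stage 3 (DIFF): s[0]=0, 1-0=1, 8-1=7, 5-8=-3, 2-5=-3, 3-2=1 -> [0, 1, 7, -3, -3, 1]
Stage 4 (SUM): sum[0..0]=0, sum[0..1]=1, sum[0..2]=8, sum[0..3]=5, sum[0..4]=2, sum[0..5]=3 -> [0, 1, 8, 5, 2, 3]
Stage 5 (CLIP -5 10): clip(0,-5,10)=0, clip(1,-5,10)=1, clip(8,-5,10)=8, clip(5,-5,10)=5, clip(2,-5,10)=2, clip(3,-5,10)=3 -> [0, 1, 8, 5, 2, 3]
Stage 6 (OFFSET -2): 0+-2=-2, 1+-2=-1, 8+-2=6, 5+-2=3, 2+-2=0, 3+-2=1 -> [-2, -1, 6, 3, 0, 1]
Output sum: 7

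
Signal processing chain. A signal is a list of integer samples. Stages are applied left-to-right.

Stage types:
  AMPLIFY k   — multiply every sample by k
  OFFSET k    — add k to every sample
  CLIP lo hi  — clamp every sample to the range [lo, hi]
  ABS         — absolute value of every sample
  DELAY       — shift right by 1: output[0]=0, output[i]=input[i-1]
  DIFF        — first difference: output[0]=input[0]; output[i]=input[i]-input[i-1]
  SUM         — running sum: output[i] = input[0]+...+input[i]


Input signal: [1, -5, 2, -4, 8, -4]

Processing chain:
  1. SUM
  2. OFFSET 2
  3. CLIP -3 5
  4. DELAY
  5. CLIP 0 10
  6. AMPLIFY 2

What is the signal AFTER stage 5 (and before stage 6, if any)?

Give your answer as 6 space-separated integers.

Input: [1, -5, 2, -4, 8, -4]
Stage 1 (SUM): sum[0..0]=1, sum[0..1]=-4, sum[0..2]=-2, sum[0..3]=-6, sum[0..4]=2, sum[0..5]=-2 -> [1, -4, -2, -6, 2, -2]
Stage 2 (OFFSET 2): 1+2=3, -4+2=-2, -2+2=0, -6+2=-4, 2+2=4, -2+2=0 -> [3, -2, 0, -4, 4, 0]
Stage 3 (CLIP -3 5): clip(3,-3,5)=3, clip(-2,-3,5)=-2, clip(0,-3,5)=0, clip(-4,-3,5)=-3, clip(4,-3,5)=4, clip(0,-3,5)=0 -> [3, -2, 0, -3, 4, 0]
Stage 4 (DELAY): [0, 3, -2, 0, -3, 4] = [0, 3, -2, 0, -3, 4] -> [0, 3, -2, 0, -3, 4]
Stage 5 (CLIP 0 10): clip(0,0,10)=0, clip(3,0,10)=3, clip(-2,0,10)=0, clip(0,0,10)=0, clip(-3,0,10)=0, clip(4,0,10)=4 -> [0, 3, 0, 0, 0, 4]

Answer: 0 3 0 0 0 4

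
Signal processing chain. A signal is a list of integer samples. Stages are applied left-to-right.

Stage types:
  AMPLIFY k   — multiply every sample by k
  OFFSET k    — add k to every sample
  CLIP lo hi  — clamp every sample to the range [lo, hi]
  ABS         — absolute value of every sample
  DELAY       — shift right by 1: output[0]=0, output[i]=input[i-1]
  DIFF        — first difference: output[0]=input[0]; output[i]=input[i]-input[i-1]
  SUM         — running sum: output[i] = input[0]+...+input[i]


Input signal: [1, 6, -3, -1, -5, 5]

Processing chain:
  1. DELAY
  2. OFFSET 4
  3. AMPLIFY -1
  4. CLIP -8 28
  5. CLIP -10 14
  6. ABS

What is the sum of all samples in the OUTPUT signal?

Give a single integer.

Answer: 22

Derivation:
Input: [1, 6, -3, -1, -5, 5]
Stage 1 (DELAY): [0, 1, 6, -3, -1, -5] = [0, 1, 6, -3, -1, -5] -> [0, 1, 6, -3, -1, -5]
Stage 2 (OFFSET 4): 0+4=4, 1+4=5, 6+4=10, -3+4=1, -1+4=3, -5+4=-1 -> [4, 5, 10, 1, 3, -1]
Stage 3 (AMPLIFY -1): 4*-1=-4, 5*-1=-5, 10*-1=-10, 1*-1=-1, 3*-1=-3, -1*-1=1 -> [-4, -5, -10, -1, -3, 1]
Stage 4 (CLIP -8 28): clip(-4,-8,28)=-4, clip(-5,-8,28)=-5, clip(-10,-8,28)=-8, clip(-1,-8,28)=-1, clip(-3,-8,28)=-3, clip(1,-8,28)=1 -> [-4, -5, -8, -1, -3, 1]
Stage 5 (CLIP -10 14): clip(-4,-10,14)=-4, clip(-5,-10,14)=-5, clip(-8,-10,14)=-8, clip(-1,-10,14)=-1, clip(-3,-10,14)=-3, clip(1,-10,14)=1 -> [-4, -5, -8, -1, -3, 1]
Stage 6 (ABS): |-4|=4, |-5|=5, |-8|=8, |-1|=1, |-3|=3, |1|=1 -> [4, 5, 8, 1, 3, 1]
Output sum: 22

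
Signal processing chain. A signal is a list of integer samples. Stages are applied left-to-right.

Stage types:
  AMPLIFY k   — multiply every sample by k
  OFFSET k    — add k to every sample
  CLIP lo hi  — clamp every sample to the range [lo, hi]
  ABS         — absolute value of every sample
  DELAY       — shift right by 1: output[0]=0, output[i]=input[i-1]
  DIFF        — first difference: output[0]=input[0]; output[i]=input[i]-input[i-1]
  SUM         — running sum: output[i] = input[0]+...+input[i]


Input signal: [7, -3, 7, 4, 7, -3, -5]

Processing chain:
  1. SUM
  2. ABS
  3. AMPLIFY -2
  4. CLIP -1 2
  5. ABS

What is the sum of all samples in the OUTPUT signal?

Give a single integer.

Answer: 7

Derivation:
Input: [7, -3, 7, 4, 7, -3, -5]
Stage 1 (SUM): sum[0..0]=7, sum[0..1]=4, sum[0..2]=11, sum[0..3]=15, sum[0..4]=22, sum[0..5]=19, sum[0..6]=14 -> [7, 4, 11, 15, 22, 19, 14]
Stage 2 (ABS): |7|=7, |4|=4, |11|=11, |15|=15, |22|=22, |19|=19, |14|=14 -> [7, 4, 11, 15, 22, 19, 14]
Stage 3 (AMPLIFY -2): 7*-2=-14, 4*-2=-8, 11*-2=-22, 15*-2=-30, 22*-2=-44, 19*-2=-38, 14*-2=-28 -> [-14, -8, -22, -30, -44, -38, -28]
Stage 4 (CLIP -1 2): clip(-14,-1,2)=-1, clip(-8,-1,2)=-1, clip(-22,-1,2)=-1, clip(-30,-1,2)=-1, clip(-44,-1,2)=-1, clip(-38,-1,2)=-1, clip(-28,-1,2)=-1 -> [-1, -1, -1, -1, -1, -1, -1]
Stage 5 (ABS): |-1|=1, |-1|=1, |-1|=1, |-1|=1, |-1|=1, |-1|=1, |-1|=1 -> [1, 1, 1, 1, 1, 1, 1]
Output sum: 7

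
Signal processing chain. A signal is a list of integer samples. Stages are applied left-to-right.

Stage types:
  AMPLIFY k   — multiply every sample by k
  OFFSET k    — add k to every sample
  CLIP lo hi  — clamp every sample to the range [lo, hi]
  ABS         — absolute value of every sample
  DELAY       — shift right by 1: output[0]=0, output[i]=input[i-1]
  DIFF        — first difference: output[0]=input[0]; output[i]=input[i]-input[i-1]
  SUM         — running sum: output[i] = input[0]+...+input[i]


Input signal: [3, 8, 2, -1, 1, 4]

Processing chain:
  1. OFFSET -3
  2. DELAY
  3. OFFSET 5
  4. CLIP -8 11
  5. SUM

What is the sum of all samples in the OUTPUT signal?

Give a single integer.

Input: [3, 8, 2, -1, 1, 4]
Stage 1 (OFFSET -3): 3+-3=0, 8+-3=5, 2+-3=-1, -1+-3=-4, 1+-3=-2, 4+-3=1 -> [0, 5, -1, -4, -2, 1]
Stage 2 (DELAY): [0, 0, 5, -1, -4, -2] = [0, 0, 5, -1, -4, -2] -> [0, 0, 5, -1, -4, -2]
Stage 3 (OFFSET 5): 0+5=5, 0+5=5, 5+5=10, -1+5=4, -4+5=1, -2+5=3 -> [5, 5, 10, 4, 1, 3]
Stage 4 (CLIP -8 11): clip(5,-8,11)=5, clip(5,-8,11)=5, clip(10,-8,11)=10, clip(4,-8,11)=4, clip(1,-8,11)=1, clip(3,-8,11)=3 -> [5, 5, 10, 4, 1, 3]
Stage 5 (SUM): sum[0..0]=5, sum[0..1]=10, sum[0..2]=20, sum[0..3]=24, sum[0..4]=25, sum[0..5]=28 -> [5, 10, 20, 24, 25, 28]
Output sum: 112

Answer: 112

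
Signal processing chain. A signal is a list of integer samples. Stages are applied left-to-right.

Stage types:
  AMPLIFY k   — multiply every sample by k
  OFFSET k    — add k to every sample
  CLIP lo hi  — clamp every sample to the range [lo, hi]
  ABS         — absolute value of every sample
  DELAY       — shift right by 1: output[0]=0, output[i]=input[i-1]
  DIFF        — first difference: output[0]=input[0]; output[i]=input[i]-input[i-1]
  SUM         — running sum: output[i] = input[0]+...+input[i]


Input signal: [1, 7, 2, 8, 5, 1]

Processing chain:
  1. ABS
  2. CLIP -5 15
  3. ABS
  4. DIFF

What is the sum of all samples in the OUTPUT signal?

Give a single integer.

Input: [1, 7, 2, 8, 5, 1]
Stage 1 (ABS): |1|=1, |7|=7, |2|=2, |8|=8, |5|=5, |1|=1 -> [1, 7, 2, 8, 5, 1]
Stage 2 (CLIP -5 15): clip(1,-5,15)=1, clip(7,-5,15)=7, clip(2,-5,15)=2, clip(8,-5,15)=8, clip(5,-5,15)=5, clip(1,-5,15)=1 -> [1, 7, 2, 8, 5, 1]
Stage 3 (ABS): |1|=1, |7|=7, |2|=2, |8|=8, |5|=5, |1|=1 -> [1, 7, 2, 8, 5, 1]
Stage 4 (DIFF): s[0]=1, 7-1=6, 2-7=-5, 8-2=6, 5-8=-3, 1-5=-4 -> [1, 6, -5, 6, -3, -4]
Output sum: 1

Answer: 1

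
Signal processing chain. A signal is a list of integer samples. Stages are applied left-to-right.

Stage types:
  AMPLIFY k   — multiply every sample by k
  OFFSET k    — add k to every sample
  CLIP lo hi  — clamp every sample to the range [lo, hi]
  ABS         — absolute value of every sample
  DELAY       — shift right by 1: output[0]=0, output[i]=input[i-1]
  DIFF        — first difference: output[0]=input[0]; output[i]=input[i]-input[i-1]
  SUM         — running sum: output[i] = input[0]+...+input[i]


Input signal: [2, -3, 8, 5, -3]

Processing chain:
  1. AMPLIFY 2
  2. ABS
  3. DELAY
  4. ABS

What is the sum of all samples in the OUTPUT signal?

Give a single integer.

Answer: 36

Derivation:
Input: [2, -3, 8, 5, -3]
Stage 1 (AMPLIFY 2): 2*2=4, -3*2=-6, 8*2=16, 5*2=10, -3*2=-6 -> [4, -6, 16, 10, -6]
Stage 2 (ABS): |4|=4, |-6|=6, |16|=16, |10|=10, |-6|=6 -> [4, 6, 16, 10, 6]
Stage 3 (DELAY): [0, 4, 6, 16, 10] = [0, 4, 6, 16, 10] -> [0, 4, 6, 16, 10]
Stage 4 (ABS): |0|=0, |4|=4, |6|=6, |16|=16, |10|=10 -> [0, 4, 6, 16, 10]
Output sum: 36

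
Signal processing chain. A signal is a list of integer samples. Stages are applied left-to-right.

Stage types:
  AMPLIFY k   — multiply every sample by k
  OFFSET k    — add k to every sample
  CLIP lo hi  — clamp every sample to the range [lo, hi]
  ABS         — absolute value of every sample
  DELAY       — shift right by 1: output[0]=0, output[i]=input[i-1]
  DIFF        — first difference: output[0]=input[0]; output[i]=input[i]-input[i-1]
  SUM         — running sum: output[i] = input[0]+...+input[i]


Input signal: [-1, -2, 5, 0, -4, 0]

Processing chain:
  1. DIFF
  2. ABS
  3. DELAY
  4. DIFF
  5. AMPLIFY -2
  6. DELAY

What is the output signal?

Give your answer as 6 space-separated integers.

Input: [-1, -2, 5, 0, -4, 0]
Stage 1 (DIFF): s[0]=-1, -2--1=-1, 5--2=7, 0-5=-5, -4-0=-4, 0--4=4 -> [-1, -1, 7, -5, -4, 4]
Stage 2 (ABS): |-1|=1, |-1|=1, |7|=7, |-5|=5, |-4|=4, |4|=4 -> [1, 1, 7, 5, 4, 4]
Stage 3 (DELAY): [0, 1, 1, 7, 5, 4] = [0, 1, 1, 7, 5, 4] -> [0, 1, 1, 7, 5, 4]
Stage 4 (DIFF): s[0]=0, 1-0=1, 1-1=0, 7-1=6, 5-7=-2, 4-5=-1 -> [0, 1, 0, 6, -2, -1]
Stage 5 (AMPLIFY -2): 0*-2=0, 1*-2=-2, 0*-2=0, 6*-2=-12, -2*-2=4, -1*-2=2 -> [0, -2, 0, -12, 4, 2]
Stage 6 (DELAY): [0, 0, -2, 0, -12, 4] = [0, 0, -2, 0, -12, 4] -> [0, 0, -2, 0, -12, 4]

Answer: 0 0 -2 0 -12 4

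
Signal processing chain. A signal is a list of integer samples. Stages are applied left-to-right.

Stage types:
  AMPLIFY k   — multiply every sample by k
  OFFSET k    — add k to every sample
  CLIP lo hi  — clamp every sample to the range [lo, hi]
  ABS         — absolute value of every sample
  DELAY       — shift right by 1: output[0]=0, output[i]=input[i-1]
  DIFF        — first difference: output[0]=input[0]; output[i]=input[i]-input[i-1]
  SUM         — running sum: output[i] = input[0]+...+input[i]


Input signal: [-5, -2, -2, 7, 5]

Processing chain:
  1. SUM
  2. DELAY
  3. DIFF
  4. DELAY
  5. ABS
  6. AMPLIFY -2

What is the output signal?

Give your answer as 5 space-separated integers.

Answer: 0 0 -10 -4 -4

Derivation:
Input: [-5, -2, -2, 7, 5]
Stage 1 (SUM): sum[0..0]=-5, sum[0..1]=-7, sum[0..2]=-9, sum[0..3]=-2, sum[0..4]=3 -> [-5, -7, -9, -2, 3]
Stage 2 (DELAY): [0, -5, -7, -9, -2] = [0, -5, -7, -9, -2] -> [0, -5, -7, -9, -2]
Stage 3 (DIFF): s[0]=0, -5-0=-5, -7--5=-2, -9--7=-2, -2--9=7 -> [0, -5, -2, -2, 7]
Stage 4 (DELAY): [0, 0, -5, -2, -2] = [0, 0, -5, -2, -2] -> [0, 0, -5, -2, -2]
Stage 5 (ABS): |0|=0, |0|=0, |-5|=5, |-2|=2, |-2|=2 -> [0, 0, 5, 2, 2]
Stage 6 (AMPLIFY -2): 0*-2=0, 0*-2=0, 5*-2=-10, 2*-2=-4, 2*-2=-4 -> [0, 0, -10, -4, -4]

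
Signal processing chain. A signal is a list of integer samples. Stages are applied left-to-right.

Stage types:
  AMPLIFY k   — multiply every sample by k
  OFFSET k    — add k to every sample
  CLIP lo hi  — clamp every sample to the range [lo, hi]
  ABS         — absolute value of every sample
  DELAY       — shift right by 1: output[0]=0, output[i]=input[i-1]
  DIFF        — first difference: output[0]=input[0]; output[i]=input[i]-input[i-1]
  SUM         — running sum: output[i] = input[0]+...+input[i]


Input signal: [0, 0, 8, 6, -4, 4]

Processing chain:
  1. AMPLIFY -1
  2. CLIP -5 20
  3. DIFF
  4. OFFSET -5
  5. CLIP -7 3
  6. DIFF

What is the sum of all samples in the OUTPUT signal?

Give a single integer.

Answer: -7

Derivation:
Input: [0, 0, 8, 6, -4, 4]
Stage 1 (AMPLIFY -1): 0*-1=0, 0*-1=0, 8*-1=-8, 6*-1=-6, -4*-1=4, 4*-1=-4 -> [0, 0, -8, -6, 4, -4]
Stage 2 (CLIP -5 20): clip(0,-5,20)=0, clip(0,-5,20)=0, clip(-8,-5,20)=-5, clip(-6,-5,20)=-5, clip(4,-5,20)=4, clip(-4,-5,20)=-4 -> [0, 0, -5, -5, 4, -4]
Stage 3 (DIFF): s[0]=0, 0-0=0, -5-0=-5, -5--5=0, 4--5=9, -4-4=-8 -> [0, 0, -5, 0, 9, -8]
Stage 4 (OFFSET -5): 0+-5=-5, 0+-5=-5, -5+-5=-10, 0+-5=-5, 9+-5=4, -8+-5=-13 -> [-5, -5, -10, -5, 4, -13]
Stage 5 (CLIP -7 3): clip(-5,-7,3)=-5, clip(-5,-7,3)=-5, clip(-10,-7,3)=-7, clip(-5,-7,3)=-5, clip(4,-7,3)=3, clip(-13,-7,3)=-7 -> [-5, -5, -7, -5, 3, -7]
Stage 6 (DIFF): s[0]=-5, -5--5=0, -7--5=-2, -5--7=2, 3--5=8, -7-3=-10 -> [-5, 0, -2, 2, 8, -10]
Output sum: -7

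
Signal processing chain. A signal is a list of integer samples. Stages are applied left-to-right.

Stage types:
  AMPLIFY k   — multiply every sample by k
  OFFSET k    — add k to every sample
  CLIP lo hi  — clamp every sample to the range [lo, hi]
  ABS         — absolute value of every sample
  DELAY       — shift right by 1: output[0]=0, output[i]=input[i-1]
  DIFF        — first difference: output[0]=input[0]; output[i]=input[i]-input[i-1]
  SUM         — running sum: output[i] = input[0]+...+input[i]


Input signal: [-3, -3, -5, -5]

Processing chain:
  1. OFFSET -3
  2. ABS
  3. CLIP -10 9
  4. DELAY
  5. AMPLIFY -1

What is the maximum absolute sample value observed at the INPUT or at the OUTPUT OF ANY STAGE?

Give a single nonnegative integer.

Answer: 8

Derivation:
Input: [-3, -3, -5, -5] (max |s|=5)
Stage 1 (OFFSET -3): -3+-3=-6, -3+-3=-6, -5+-3=-8, -5+-3=-8 -> [-6, -6, -8, -8] (max |s|=8)
Stage 2 (ABS): |-6|=6, |-6|=6, |-8|=8, |-8|=8 -> [6, 6, 8, 8] (max |s|=8)
Stage 3 (CLIP -10 9): clip(6,-10,9)=6, clip(6,-10,9)=6, clip(8,-10,9)=8, clip(8,-10,9)=8 -> [6, 6, 8, 8] (max |s|=8)
Stage 4 (DELAY): [0, 6, 6, 8] = [0, 6, 6, 8] -> [0, 6, 6, 8] (max |s|=8)
Stage 5 (AMPLIFY -1): 0*-1=0, 6*-1=-6, 6*-1=-6, 8*-1=-8 -> [0, -6, -6, -8] (max |s|=8)
Overall max amplitude: 8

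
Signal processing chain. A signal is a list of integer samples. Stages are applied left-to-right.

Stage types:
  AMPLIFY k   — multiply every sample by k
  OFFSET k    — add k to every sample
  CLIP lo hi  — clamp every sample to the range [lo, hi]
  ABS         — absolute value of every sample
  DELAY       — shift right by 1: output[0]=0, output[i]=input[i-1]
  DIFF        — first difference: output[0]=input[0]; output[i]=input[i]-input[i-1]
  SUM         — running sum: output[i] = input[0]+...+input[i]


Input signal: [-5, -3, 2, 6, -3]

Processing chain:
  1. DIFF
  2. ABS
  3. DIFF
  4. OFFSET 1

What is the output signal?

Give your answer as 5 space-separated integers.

Input: [-5, -3, 2, 6, -3]
Stage 1 (DIFF): s[0]=-5, -3--5=2, 2--3=5, 6-2=4, -3-6=-9 -> [-5, 2, 5, 4, -9]
Stage 2 (ABS): |-5|=5, |2|=2, |5|=5, |4|=4, |-9|=9 -> [5, 2, 5, 4, 9]
Stage 3 (DIFF): s[0]=5, 2-5=-3, 5-2=3, 4-5=-1, 9-4=5 -> [5, -3, 3, -1, 5]
Stage 4 (OFFSET 1): 5+1=6, -3+1=-2, 3+1=4, -1+1=0, 5+1=6 -> [6, -2, 4, 0, 6]

Answer: 6 -2 4 0 6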